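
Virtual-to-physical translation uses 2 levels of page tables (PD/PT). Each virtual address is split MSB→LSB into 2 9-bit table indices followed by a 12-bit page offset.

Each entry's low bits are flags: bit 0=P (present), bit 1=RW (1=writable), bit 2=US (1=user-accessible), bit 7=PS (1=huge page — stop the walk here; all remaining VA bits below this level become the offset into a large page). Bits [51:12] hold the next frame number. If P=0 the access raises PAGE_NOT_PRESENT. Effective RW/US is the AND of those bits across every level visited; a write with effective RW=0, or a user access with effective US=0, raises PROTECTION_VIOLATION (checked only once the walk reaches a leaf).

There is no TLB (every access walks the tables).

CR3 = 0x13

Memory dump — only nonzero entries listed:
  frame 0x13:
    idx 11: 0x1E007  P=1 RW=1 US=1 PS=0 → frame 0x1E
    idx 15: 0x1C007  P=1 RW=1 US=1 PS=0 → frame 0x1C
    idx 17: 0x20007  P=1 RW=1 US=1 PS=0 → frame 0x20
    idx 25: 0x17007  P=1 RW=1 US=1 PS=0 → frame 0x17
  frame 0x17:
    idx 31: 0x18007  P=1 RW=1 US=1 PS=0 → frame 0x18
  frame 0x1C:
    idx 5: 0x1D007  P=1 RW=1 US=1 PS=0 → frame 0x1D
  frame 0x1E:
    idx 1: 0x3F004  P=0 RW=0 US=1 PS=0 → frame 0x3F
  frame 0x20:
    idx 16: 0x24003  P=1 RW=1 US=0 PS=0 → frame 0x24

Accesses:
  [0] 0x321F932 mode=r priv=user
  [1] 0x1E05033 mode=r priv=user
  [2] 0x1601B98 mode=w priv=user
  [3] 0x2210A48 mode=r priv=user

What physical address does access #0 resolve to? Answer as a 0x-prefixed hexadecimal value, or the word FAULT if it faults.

Per-access translation:
#0 VA=0x321F932 (r,user):
  L0: frame=0x13 idx=25 entry=0x17007 [P=1 RW=1 US=1 PS=0]
  L1: frame=0x17 idx=31 entry=0x18007 [P=1 RW=1 US=1 PS=0]
  → PA=0x18932  (2 entries read)
#1 VA=0x1E05033 (r,user):
  L0: frame=0x13 idx=15 entry=0x1C007 [P=1 RW=1 US=1 PS=0]
  L1: frame=0x1C idx=5 entry=0x1D007 [P=1 RW=1 US=1 PS=0]
  → PA=0x1D033  (2 entries read)
#2 VA=0x1601B98 (w,user):
  L0: frame=0x13 idx=11 entry=0x1E007 [P=1 RW=1 US=1 PS=0]
  L1: frame=0x1E idx=1 entry=0x3F004 [P=0 RW=0 US=1 PS=0]
  ⇒ fault: PAGE_NOT_PRESENT  — 2 lookups
#3 VA=0x2210A48 (r,user):
  L0: frame=0x13 idx=17 entry=0x20007 [P=1 RW=1 US=1 PS=0]
  L1: frame=0x20 idx=16 entry=0x24003 [P=1 RW=1 US=0 PS=0]
  ⇒ fault: PROTECTION_VIOLATION  — 2 lookups

Access #0 PA: 0x18932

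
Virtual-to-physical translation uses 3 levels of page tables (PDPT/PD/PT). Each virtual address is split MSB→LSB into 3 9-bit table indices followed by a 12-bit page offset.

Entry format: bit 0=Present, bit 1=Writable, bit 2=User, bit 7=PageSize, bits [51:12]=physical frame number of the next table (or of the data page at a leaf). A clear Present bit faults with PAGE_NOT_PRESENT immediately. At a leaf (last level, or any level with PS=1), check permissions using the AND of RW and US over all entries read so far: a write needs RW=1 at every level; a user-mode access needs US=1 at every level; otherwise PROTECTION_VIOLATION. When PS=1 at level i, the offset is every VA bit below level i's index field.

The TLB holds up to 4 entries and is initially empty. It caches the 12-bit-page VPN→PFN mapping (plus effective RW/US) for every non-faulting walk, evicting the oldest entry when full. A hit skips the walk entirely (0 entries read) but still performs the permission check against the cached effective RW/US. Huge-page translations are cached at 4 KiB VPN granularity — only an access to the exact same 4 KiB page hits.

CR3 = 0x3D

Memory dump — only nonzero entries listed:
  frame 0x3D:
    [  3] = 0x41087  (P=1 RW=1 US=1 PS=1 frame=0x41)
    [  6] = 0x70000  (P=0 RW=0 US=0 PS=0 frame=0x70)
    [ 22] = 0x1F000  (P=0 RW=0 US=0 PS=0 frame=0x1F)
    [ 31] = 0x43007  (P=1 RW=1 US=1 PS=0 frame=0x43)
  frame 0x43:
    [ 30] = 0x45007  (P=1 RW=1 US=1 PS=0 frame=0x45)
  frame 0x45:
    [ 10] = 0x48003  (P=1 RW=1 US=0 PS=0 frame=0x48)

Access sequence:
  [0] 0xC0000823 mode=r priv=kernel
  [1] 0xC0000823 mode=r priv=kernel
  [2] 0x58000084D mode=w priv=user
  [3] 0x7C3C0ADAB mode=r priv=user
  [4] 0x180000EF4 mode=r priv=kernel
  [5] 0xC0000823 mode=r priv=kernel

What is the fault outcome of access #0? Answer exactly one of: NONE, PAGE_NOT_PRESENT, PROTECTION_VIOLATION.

Walk each access:
#0 VA=0xC0000823 (r,kernel):
  [0] read 0x3D idx=3: raw=0x41087 flags P=1 W=1 U=1 S=1
  ⇒ phys 0x41823 (huge @L0)  [1 reads]
#1 VA=0xC0000823 (r,kernel):
  TLB hit vpn=0xC0000 → PA=0x41823
#2 VA=0x58000084D (w,user):
  [0] read 0x3D idx=22: raw=0x1F000 flags P=0 W=0 U=0 S=0
  ✗ PAGE_NOT_PRESENT  [1 reads]
#3 VA=0x7C3C0ADAB (r,user):
  [0] read 0x3D idx=31: raw=0x43007 flags P=1 W=1 U=1 S=0
  [1] read 0x43 idx=30: raw=0x45007 flags P=1 W=1 U=1 S=0
  [2] read 0x45 idx=10: raw=0x48003 flags P=1 W=1 U=0 S=0
  ✗ PROTECTION_VIOLATION  [3 reads]
#4 VA=0x180000EF4 (r,kernel):
  [0] read 0x3D idx=6: raw=0x70000 flags P=0 W=0 U=0 S=0
  ✗ PAGE_NOT_PRESENT  [1 reads]
#5 VA=0xC0000823 (r,kernel):
  TLB hit vpn=0xC0000 → PA=0x41823

Access #0 fault: NONE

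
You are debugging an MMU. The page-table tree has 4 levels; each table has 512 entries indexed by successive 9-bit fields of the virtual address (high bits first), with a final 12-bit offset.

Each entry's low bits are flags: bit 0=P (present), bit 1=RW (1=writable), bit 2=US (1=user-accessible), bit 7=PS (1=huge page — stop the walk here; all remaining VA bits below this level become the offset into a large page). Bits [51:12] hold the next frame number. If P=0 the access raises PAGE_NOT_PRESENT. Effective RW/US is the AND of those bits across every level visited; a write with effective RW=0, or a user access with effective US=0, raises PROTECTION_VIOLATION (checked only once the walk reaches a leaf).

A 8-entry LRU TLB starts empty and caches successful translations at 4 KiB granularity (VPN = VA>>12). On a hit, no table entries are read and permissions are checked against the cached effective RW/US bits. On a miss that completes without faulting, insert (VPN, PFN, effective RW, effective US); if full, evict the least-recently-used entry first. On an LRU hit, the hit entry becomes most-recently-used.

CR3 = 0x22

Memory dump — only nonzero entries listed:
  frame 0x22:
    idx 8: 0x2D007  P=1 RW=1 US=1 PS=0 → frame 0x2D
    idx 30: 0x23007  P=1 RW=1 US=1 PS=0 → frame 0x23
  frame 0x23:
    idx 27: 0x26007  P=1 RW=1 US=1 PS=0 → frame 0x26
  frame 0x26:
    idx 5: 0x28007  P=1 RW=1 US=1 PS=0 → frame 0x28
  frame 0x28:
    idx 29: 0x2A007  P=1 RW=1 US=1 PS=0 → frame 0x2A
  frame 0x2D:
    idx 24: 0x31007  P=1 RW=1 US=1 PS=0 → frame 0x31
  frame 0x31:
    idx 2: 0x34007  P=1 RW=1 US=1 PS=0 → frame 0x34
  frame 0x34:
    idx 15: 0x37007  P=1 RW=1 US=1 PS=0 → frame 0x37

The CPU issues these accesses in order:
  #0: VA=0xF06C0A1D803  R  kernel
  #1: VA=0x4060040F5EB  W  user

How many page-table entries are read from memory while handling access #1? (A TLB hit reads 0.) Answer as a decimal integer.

Walk each access:
#0 VA=0xF06C0A1D803 (r,kernel):
  L0 @0x22[30] → 0x23007  P=1,RW=1,US=1,PS=0
  L1 @0x23[27] → 0x26007  P=1,RW=1,US=1,PS=0
  L2 @0x26[5] → 0x28007  P=1,RW=1,US=1,PS=0
  L3 @0x28[29] → 0x2A007  P=1,RW=1,US=1,PS=0
  → PA=0x2A803  (4 entries read)
#1 VA=0x4060040F5EB (w,user):
  L0 @0x22[8] → 0x2D007  P=1,RW=1,US=1,PS=0
  L1 @0x2D[24] → 0x31007  P=1,RW=1,US=1,PS=0
  L2 @0x31[2] → 0x34007  P=1,RW=1,US=1,PS=0
  L3 @0x34[15] → 0x37007  P=1,RW=1,US=1,PS=0
  → PA=0x375EB  (4 entries read)

Entries read for #1: 4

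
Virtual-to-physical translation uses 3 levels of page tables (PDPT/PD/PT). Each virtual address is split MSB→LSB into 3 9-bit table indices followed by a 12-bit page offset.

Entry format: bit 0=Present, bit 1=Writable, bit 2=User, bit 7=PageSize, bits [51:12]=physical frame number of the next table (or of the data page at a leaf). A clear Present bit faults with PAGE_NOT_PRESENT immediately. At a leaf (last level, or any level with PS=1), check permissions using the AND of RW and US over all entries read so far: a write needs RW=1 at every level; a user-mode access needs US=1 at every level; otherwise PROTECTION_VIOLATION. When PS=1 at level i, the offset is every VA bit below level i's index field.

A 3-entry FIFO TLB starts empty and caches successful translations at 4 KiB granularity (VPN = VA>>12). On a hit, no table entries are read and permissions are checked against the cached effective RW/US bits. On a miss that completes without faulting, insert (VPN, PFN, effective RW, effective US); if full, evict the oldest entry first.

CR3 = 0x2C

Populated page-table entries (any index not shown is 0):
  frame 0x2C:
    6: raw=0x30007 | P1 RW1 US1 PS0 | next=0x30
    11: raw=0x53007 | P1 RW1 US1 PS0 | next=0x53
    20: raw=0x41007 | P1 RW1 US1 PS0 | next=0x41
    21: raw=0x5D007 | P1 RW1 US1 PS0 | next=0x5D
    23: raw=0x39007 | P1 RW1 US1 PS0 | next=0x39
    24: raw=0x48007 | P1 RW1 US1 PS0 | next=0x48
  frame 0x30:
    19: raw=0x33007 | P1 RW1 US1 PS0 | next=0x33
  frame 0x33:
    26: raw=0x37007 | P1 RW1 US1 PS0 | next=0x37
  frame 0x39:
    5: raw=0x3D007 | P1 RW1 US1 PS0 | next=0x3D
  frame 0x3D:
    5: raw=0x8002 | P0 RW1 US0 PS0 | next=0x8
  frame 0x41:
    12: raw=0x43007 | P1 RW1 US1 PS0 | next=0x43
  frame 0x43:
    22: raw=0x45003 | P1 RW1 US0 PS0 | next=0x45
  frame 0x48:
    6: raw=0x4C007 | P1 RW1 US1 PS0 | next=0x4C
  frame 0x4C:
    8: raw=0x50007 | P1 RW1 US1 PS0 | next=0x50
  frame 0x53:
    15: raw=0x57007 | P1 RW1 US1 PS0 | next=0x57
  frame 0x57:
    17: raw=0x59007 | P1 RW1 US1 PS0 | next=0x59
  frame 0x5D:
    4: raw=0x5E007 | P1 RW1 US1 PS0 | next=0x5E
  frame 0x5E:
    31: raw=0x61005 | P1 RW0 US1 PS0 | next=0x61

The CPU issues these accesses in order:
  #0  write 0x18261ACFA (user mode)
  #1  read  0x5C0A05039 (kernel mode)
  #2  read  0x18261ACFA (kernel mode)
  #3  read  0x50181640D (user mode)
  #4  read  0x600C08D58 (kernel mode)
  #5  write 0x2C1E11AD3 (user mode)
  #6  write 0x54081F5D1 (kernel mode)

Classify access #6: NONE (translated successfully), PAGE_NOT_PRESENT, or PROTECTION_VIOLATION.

Per-access translation:
#0 VA=0x18261ACFA (w,user):
  [0] read 0x2C idx=6: raw=0x30007 flags P=1 W=1 U=1 S=0
  [1] read 0x30 idx=19: raw=0x33007 flags P=1 W=1 U=1 S=0
  [2] read 0x33 idx=26: raw=0x37007 flags P=1 W=1 U=1 S=0
  ✓ 0x37CFA  — 3 lookups
#1 VA=0x5C0A05039 (r,kernel):
  [0] read 0x2C idx=23: raw=0x39007 flags P=1 W=1 U=1 S=0
  [1] read 0x39 idx=5: raw=0x3D007 flags P=1 W=1 U=1 S=0
  [2] read 0x3D idx=5: raw=0x8002 flags P=0 W=1 U=0 S=0
  ⇒ fault: PAGE_NOT_PRESENT  — 3 lookups
#2 VA=0x18261ACFA (r,kernel):
  TLB hit vpn=0x18261A → PA=0x37CFA
#3 VA=0x50181640D (r,user):
  [0] read 0x2C idx=20: raw=0x41007 flags P=1 W=1 U=1 S=0
  [1] read 0x41 idx=12: raw=0x43007 flags P=1 W=1 U=1 S=0
  [2] read 0x43 idx=22: raw=0x45003 flags P=1 W=1 U=0 S=0
  ⇒ fault: PROTECTION_VIOLATION  — 3 lookups
#4 VA=0x600C08D58 (r,kernel):
  [0] read 0x2C idx=24: raw=0x48007 flags P=1 W=1 U=1 S=0
  [1] read 0x48 idx=6: raw=0x4C007 flags P=1 W=1 U=1 S=0
  [2] read 0x4C idx=8: raw=0x50007 flags P=1 W=1 U=1 S=0
  ✓ 0x50D58  — 3 lookups
#5 VA=0x2C1E11AD3 (w,user):
  [0] read 0x2C idx=11: raw=0x53007 flags P=1 W=1 U=1 S=0
  [1] read 0x53 idx=15: raw=0x57007 flags P=1 W=1 U=1 S=0
  [2] read 0x57 idx=17: raw=0x59007 flags P=1 W=1 U=1 S=0
  ✓ 0x59AD3  — 3 lookups
#6 VA=0x54081F5D1 (w,kernel):
  [0] read 0x2C idx=21: raw=0x5D007 flags P=1 W=1 U=1 S=0
  [1] read 0x5D idx=4: raw=0x5E007 flags P=1 W=1 U=1 S=0
  [2] read 0x5E idx=31: raw=0x61005 flags P=1 W=0 U=1 S=0
  ⇒ fault: PROTECTION_VIOLATION  — 3 lookups

Access #6 fault: PROTECTION_VIOLATION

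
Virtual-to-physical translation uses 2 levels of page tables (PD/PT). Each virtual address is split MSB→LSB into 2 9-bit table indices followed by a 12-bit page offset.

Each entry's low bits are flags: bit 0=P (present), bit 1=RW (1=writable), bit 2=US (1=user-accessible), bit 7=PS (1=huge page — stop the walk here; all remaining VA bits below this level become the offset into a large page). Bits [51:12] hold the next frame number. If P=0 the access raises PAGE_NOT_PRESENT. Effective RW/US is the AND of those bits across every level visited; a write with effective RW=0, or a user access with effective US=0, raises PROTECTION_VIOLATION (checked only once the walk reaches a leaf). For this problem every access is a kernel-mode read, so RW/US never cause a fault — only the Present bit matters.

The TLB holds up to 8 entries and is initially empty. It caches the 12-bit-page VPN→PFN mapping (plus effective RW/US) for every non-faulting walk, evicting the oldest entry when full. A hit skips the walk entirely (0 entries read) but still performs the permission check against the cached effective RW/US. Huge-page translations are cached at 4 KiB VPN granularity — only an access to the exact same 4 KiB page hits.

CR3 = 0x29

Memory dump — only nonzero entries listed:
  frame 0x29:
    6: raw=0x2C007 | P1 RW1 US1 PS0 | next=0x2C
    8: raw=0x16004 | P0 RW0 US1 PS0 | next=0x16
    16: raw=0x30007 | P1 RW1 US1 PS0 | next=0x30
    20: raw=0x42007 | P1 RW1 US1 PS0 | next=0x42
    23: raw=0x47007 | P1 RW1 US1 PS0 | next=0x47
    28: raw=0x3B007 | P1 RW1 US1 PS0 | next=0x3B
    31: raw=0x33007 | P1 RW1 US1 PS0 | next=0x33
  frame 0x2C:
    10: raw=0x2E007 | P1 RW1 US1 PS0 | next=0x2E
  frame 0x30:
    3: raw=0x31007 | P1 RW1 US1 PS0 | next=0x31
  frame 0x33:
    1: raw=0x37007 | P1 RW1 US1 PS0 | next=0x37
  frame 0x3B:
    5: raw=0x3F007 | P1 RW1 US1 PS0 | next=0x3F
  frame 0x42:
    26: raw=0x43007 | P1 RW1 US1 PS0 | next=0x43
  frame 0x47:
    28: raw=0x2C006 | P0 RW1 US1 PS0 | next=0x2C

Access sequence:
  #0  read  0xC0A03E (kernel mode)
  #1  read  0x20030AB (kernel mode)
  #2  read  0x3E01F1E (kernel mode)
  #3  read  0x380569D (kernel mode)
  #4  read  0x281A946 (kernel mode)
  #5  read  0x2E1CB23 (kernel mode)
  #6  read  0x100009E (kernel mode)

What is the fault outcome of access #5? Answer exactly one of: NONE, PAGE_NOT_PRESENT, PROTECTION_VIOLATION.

Trace:
#0 VA=0xC0A03E (r,kernel):
  lvl0: tbl 0x29, slot 6 ⇒ 0x2C007 (P1/RW1/US1/PS0)
  lvl1: tbl 0x2C, slot 10 ⇒ 0x2E007 (P1/RW1/US1/PS0)
  ✓ 0x2E03E  — 2 lookups
#1 VA=0x20030AB (r,kernel):
  lvl0: tbl 0x29, slot 16 ⇒ 0x30007 (P1/RW1/US1/PS0)
  lvl1: tbl 0x30, slot 3 ⇒ 0x31007 (P1/RW1/US1/PS0)
  ✓ 0x310AB  — 2 lookups
#2 VA=0x3E01F1E (r,kernel):
  lvl0: tbl 0x29, slot 31 ⇒ 0x33007 (P1/RW1/US1/PS0)
  lvl1: tbl 0x33, slot 1 ⇒ 0x37007 (P1/RW1/US1/PS0)
  ✓ 0x37F1E  — 2 lookups
#3 VA=0x380569D (r,kernel):
  lvl0: tbl 0x29, slot 28 ⇒ 0x3B007 (P1/RW1/US1/PS0)
  lvl1: tbl 0x3B, slot 5 ⇒ 0x3F007 (P1/RW1/US1/PS0)
  ✓ 0x3F69D  — 2 lookups
#4 VA=0x281A946 (r,kernel):
  lvl0: tbl 0x29, slot 20 ⇒ 0x42007 (P1/RW1/US1/PS0)
  lvl1: tbl 0x42, slot 26 ⇒ 0x43007 (P1/RW1/US1/PS0)
  ✓ 0x43946  — 2 lookups
#5 VA=0x2E1CB23 (r,kernel):
  lvl0: tbl 0x29, slot 23 ⇒ 0x47007 (P1/RW1/US1/PS0)
  lvl1: tbl 0x47, slot 28 ⇒ 0x2C006 (P0/RW1/US1/PS0)
  → PAGE_NOT_PRESENT  (2 entries read)
#6 VA=0x100009E (r,kernel):
  lvl0: tbl 0x29, slot 8 ⇒ 0x16004 (P0/RW0/US1/PS0)
  → PAGE_NOT_PRESENT  (1 entries read)

Access #5 fault: PAGE_NOT_PRESENT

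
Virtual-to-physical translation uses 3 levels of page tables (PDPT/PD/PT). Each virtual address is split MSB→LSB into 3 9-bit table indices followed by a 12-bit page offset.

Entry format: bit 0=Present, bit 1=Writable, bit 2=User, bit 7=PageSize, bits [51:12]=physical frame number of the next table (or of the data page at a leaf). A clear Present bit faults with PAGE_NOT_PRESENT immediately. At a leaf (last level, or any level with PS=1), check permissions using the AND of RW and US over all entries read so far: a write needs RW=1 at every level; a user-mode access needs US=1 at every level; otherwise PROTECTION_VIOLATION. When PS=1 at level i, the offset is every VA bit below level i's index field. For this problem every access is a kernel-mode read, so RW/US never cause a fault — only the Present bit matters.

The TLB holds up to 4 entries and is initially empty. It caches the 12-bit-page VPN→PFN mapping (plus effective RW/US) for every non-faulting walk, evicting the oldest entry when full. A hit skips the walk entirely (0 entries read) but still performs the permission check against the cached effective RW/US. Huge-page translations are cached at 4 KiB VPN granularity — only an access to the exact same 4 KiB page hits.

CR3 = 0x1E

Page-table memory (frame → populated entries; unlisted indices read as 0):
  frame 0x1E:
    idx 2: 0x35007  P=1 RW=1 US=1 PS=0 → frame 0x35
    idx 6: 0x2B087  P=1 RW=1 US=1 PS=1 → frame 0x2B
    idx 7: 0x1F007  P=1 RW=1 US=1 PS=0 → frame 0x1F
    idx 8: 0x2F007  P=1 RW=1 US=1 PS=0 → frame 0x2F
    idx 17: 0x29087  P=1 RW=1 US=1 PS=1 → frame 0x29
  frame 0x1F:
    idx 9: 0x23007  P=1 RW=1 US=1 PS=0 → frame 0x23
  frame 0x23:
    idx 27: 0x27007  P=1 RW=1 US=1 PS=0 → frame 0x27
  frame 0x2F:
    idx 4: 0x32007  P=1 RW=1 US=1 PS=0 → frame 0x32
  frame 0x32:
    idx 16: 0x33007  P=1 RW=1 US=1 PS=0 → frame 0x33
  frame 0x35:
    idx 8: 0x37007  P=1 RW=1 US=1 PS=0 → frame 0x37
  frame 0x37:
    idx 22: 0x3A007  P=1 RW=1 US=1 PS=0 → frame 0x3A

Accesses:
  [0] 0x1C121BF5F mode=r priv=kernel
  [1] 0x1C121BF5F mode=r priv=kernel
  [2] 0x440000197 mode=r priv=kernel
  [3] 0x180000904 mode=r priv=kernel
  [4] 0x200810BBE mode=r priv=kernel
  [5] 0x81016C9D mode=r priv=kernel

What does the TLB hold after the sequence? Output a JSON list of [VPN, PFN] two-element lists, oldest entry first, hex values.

Trace:
#0 VA=0x1C121BF5F (r,kernel):
  L0 @0x1E[7] → 0x1F007  P=1,RW=1,US=1,PS=0
  L1 @0x1F[9] → 0x23007  P=1,RW=1,US=1,PS=0
  L2 @0x23[27] → 0x27007  P=1,RW=1,US=1,PS=0
  → PA=0x27F5F  (3 entries read)
#1 VA=0x1C121BF5F (r,kernel):
  TLB hit vpn=0x1C121B → PA=0x27F5F
#2 VA=0x440000197 (r,kernel):
  L0 @0x1E[17] → 0x29087  P=1,RW=1,US=1,PS=1
  → PA=0x29197 (huge @L0)  (1 entries read)
#3 VA=0x180000904 (r,kernel):
  L0 @0x1E[6] → 0x2B087  P=1,RW=1,US=1,PS=1
  → PA=0x2B904 (huge @L0)  (1 entries read)
#4 VA=0x200810BBE (r,kernel):
  L0 @0x1E[8] → 0x2F007  P=1,RW=1,US=1,PS=0
  L1 @0x2F[4] → 0x32007  P=1,RW=1,US=1,PS=0
  L2 @0x32[16] → 0x33007  P=1,RW=1,US=1,PS=0
  → PA=0x33BBE  (3 entries read)
#5 VA=0x81016C9D (r,kernel):
  L0 @0x1E[2] → 0x35007  P=1,RW=1,US=1,PS=0
  L1 @0x35[8] → 0x37007  P=1,RW=1,US=1,PS=0
  L2 @0x37[22] → 0x3A007  P=1,RW=1,US=1,PS=0
  → PA=0x3AC9D  (3 entries read)

TLB: [["0x440000", "0x29"], ["0x180000", "0x2B"], ["0x200810", "0x33"], ["0x81016", "0x3A"]]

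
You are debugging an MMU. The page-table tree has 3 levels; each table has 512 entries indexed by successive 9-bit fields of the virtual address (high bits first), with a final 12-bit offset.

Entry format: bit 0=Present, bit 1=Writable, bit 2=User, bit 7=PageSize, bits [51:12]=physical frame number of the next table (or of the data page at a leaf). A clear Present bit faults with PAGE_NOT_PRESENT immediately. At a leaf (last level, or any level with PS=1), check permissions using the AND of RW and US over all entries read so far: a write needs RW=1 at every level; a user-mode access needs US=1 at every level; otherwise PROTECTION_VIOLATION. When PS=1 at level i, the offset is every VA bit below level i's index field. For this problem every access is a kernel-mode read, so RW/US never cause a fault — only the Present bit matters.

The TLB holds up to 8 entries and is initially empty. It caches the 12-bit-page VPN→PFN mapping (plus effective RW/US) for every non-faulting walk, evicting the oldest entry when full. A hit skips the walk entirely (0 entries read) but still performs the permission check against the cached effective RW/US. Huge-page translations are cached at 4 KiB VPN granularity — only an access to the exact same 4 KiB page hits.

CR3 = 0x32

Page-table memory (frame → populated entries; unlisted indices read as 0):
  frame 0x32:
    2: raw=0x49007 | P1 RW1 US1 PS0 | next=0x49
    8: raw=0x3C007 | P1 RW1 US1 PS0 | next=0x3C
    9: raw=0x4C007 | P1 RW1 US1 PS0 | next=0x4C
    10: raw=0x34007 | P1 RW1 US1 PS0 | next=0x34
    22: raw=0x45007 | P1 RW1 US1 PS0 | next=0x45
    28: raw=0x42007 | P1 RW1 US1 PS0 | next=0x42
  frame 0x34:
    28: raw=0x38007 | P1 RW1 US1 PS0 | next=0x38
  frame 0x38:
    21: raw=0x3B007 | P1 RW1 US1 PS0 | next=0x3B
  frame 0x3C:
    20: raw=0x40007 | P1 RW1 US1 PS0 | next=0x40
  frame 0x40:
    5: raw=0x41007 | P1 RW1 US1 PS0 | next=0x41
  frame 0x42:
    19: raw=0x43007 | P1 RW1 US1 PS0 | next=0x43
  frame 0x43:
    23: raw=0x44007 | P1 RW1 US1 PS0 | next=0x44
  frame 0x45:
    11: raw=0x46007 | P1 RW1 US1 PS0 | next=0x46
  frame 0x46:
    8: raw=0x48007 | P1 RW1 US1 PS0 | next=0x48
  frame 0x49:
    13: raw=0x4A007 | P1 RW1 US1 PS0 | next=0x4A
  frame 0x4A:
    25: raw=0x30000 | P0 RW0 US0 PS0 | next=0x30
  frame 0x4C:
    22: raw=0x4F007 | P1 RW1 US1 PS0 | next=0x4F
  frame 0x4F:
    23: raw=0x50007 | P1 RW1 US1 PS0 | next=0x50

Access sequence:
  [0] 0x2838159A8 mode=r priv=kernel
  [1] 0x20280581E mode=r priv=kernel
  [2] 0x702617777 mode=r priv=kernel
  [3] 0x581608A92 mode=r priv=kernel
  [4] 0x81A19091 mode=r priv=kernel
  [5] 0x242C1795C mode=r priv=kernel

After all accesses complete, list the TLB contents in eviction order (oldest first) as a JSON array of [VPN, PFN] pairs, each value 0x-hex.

Per-access translation:
#0 VA=0x2838159A8 (r,kernel):
  [0] read 0x32 idx=10: raw=0x34007 flags P=1 W=1 U=1 S=0
  [1] read 0x34 idx=28: raw=0x38007 flags P=1 W=1 U=1 S=0
  [2] read 0x38 idx=21: raw=0x3B007 flags P=1 W=1 U=1 S=0
  → PA=0x3B9A8  (3 entries read)
#1 VA=0x20280581E (r,kernel):
  [0] read 0x32 idx=8: raw=0x3C007 flags P=1 W=1 U=1 S=0
  [1] read 0x3C idx=20: raw=0x40007 flags P=1 W=1 U=1 S=0
  [2] read 0x40 idx=5: raw=0x41007 flags P=1 W=1 U=1 S=0
  → PA=0x4181E  (3 entries read)
#2 VA=0x702617777 (r,kernel):
  [0] read 0x32 idx=28: raw=0x42007 flags P=1 W=1 U=1 S=0
  [1] read 0x42 idx=19: raw=0x43007 flags P=1 W=1 U=1 S=0
  [2] read 0x43 idx=23: raw=0x44007 flags P=1 W=1 U=1 S=0
  → PA=0x44777  (3 entries read)
#3 VA=0x581608A92 (r,kernel):
  [0] read 0x32 idx=22: raw=0x45007 flags P=1 W=1 U=1 S=0
  [1] read 0x45 idx=11: raw=0x46007 flags P=1 W=1 U=1 S=0
  [2] read 0x46 idx=8: raw=0x48007 flags P=1 W=1 U=1 S=0
  → PA=0x48A92  (3 entries read)
#4 VA=0x81A19091 (r,kernel):
  [0] read 0x32 idx=2: raw=0x49007 flags P=1 W=1 U=1 S=0
  [1] read 0x49 idx=13: raw=0x4A007 flags P=1 W=1 U=1 S=0
  [2] read 0x4A idx=25: raw=0x30000 flags P=0 W=0 U=0 S=0
  ⇒ fault: PAGE_NOT_PRESENT  — 3 lookups
#5 VA=0x242C1795C (r,kernel):
  [0] read 0x32 idx=9: raw=0x4C007 flags P=1 W=1 U=1 S=0
  [1] read 0x4C idx=22: raw=0x4F007 flags P=1 W=1 U=1 S=0
  [2] read 0x4F idx=23: raw=0x50007 flags P=1 W=1 U=1 S=0
  → PA=0x5095C  (3 entries read)

TLB: [["0x283815", "0x3B"], ["0x202805", "0x41"], ["0x702617", "0x44"], ["0x581608", "0x48"], ["0x242C17", "0x50"]]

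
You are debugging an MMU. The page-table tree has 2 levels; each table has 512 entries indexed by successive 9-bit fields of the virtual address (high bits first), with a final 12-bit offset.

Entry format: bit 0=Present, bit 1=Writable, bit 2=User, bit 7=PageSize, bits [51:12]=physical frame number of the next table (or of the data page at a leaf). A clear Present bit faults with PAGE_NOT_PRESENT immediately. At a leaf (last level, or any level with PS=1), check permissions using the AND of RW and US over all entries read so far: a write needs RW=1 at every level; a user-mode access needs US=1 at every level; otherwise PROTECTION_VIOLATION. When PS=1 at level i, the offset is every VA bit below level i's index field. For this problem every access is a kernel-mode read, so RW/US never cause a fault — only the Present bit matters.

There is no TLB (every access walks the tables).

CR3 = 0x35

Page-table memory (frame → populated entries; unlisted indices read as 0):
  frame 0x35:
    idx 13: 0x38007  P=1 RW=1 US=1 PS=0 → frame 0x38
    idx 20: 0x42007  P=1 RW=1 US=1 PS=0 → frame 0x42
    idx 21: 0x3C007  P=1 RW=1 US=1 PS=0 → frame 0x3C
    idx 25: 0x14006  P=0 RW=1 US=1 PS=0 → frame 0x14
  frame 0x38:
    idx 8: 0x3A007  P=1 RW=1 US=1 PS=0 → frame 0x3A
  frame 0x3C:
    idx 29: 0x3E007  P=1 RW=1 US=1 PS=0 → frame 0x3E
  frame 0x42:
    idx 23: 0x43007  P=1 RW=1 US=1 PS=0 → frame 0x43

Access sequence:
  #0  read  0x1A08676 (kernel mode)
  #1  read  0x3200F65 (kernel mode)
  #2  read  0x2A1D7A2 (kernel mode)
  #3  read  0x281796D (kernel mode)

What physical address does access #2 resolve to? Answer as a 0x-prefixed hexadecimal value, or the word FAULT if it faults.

Per-access translation:
#0 VA=0x1A08676 (r,kernel):
  L0: frame=0x35 idx=13 entry=0x38007 [P=1 RW=1 US=1 PS=0]
  L1: frame=0x38 idx=8 entry=0x3A007 [P=1 RW=1 US=1 PS=0]
  ⇒ phys 0x3A676  [2 reads]
#1 VA=0x3200F65 (r,kernel):
  L0: frame=0x35 idx=25 entry=0x14006 [P=0 RW=1 US=1 PS=0]
  ⇒ fault: PAGE_NOT_PRESENT  — 1 lookups
#2 VA=0x2A1D7A2 (r,kernel):
  L0: frame=0x35 idx=21 entry=0x3C007 [P=1 RW=1 US=1 PS=0]
  L1: frame=0x3C idx=29 entry=0x3E007 [P=1 RW=1 US=1 PS=0]
  ⇒ phys 0x3E7A2  [2 reads]
#3 VA=0x281796D (r,kernel):
  L0: frame=0x35 idx=20 entry=0x42007 [P=1 RW=1 US=1 PS=0]
  L1: frame=0x42 idx=23 entry=0x43007 [P=1 RW=1 US=1 PS=0]
  ⇒ phys 0x4396D  [2 reads]

Access #2 PA: 0x3E7A2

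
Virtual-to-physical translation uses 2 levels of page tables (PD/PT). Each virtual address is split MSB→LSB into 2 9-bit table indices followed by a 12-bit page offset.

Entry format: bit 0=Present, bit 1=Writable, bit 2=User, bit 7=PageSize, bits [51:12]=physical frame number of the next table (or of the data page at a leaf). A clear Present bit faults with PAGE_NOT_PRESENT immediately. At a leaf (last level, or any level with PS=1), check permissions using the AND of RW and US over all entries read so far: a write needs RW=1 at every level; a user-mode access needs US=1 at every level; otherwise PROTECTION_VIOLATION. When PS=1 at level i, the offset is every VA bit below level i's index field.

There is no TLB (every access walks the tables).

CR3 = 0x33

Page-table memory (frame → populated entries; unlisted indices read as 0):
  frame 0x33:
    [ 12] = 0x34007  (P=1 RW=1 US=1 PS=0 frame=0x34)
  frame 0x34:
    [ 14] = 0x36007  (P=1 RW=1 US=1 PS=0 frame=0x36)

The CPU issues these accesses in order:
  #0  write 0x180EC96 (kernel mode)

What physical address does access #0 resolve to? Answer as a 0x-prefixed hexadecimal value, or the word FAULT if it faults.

Per-access translation:
#0 VA=0x180EC96 (w,kernel):
  [0] read 0x33 idx=12: raw=0x34007 flags P=1 W=1 U=1 S=0
  [1] read 0x34 idx=14: raw=0x36007 flags P=1 W=1 U=1 S=0
  ✓ 0x36C96  — 2 lookups

Access #0 PA: 0x36C96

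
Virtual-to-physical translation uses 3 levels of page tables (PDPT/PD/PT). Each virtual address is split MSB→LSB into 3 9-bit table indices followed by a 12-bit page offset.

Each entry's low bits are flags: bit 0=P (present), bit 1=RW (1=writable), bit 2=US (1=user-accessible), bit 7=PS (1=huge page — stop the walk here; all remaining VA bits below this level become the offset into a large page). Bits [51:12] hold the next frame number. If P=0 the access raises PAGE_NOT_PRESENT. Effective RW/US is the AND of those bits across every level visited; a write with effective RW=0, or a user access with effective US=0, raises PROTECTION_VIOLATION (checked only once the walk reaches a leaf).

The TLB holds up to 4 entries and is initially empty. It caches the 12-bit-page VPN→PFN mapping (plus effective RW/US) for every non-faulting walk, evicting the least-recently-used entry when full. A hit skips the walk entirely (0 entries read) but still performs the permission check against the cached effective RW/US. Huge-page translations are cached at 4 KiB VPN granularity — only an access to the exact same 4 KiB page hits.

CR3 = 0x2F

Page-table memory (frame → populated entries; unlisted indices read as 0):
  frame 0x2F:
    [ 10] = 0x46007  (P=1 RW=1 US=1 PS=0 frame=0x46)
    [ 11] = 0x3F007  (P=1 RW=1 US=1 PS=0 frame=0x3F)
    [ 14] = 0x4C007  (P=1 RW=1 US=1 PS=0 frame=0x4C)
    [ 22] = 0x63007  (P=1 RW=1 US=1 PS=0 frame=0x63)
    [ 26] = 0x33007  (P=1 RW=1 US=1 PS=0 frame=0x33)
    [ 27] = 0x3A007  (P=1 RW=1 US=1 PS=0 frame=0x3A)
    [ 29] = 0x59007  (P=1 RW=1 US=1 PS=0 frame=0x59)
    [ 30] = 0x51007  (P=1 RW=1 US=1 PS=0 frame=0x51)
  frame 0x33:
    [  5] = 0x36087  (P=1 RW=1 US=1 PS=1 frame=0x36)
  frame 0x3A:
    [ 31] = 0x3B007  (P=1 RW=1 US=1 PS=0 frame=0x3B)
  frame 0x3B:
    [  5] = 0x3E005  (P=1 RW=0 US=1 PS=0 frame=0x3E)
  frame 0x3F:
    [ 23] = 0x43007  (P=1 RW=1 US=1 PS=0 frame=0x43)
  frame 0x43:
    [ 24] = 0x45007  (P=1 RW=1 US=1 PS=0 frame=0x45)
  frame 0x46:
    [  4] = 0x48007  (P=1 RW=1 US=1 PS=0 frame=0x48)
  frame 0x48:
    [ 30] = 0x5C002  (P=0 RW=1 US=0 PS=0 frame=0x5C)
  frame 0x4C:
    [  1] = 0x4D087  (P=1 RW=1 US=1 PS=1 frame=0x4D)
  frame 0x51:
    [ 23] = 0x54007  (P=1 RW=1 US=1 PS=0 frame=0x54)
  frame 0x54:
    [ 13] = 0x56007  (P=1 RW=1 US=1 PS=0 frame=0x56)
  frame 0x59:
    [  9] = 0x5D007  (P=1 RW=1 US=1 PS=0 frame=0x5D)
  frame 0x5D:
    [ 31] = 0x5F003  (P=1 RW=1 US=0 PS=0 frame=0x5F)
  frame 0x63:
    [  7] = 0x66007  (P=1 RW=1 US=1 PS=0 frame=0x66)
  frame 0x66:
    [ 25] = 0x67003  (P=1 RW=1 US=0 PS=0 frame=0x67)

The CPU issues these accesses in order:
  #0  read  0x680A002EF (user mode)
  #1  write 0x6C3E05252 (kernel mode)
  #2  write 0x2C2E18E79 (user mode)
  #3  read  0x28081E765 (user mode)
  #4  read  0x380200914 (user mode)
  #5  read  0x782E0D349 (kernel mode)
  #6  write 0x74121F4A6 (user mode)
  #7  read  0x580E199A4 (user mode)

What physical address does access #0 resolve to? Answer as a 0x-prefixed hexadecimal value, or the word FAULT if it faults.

Per-access translation:
#0 VA=0x680A002EF (r,user):
  lvl0: tbl 0x2F, slot 26 ⇒ 0x33007 (P1/RW1/US1/PS0)
  lvl1: tbl 0x33, slot 5 ⇒ 0x36087 (P1/RW1/US1/PS1)
  → PA=0x362EF (huge @L1)  (2 entries read)
#1 VA=0x6C3E05252 (w,kernel):
  lvl0: tbl 0x2F, slot 27 ⇒ 0x3A007 (P1/RW1/US1/PS0)
  lvl1: tbl 0x3A, slot 31 ⇒ 0x3B007 (P1/RW1/US1/PS0)
  lvl2: tbl 0x3B, slot 5 ⇒ 0x3E005 (P1/RW0/US1/PS0)
  ⇒ fault: PROTECTION_VIOLATION  — 3 lookups
#2 VA=0x2C2E18E79 (w,user):
  lvl0: tbl 0x2F, slot 11 ⇒ 0x3F007 (P1/RW1/US1/PS0)
  lvl1: tbl 0x3F, slot 23 ⇒ 0x43007 (P1/RW1/US1/PS0)
  lvl2: tbl 0x43, slot 24 ⇒ 0x45007 (P1/RW1/US1/PS0)
  → PA=0x45E79  (3 entries read)
#3 VA=0x28081E765 (r,user):
  lvl0: tbl 0x2F, slot 10 ⇒ 0x46007 (P1/RW1/US1/PS0)
  lvl1: tbl 0x46, slot 4 ⇒ 0x48007 (P1/RW1/US1/PS0)
  lvl2: tbl 0x48, slot 30 ⇒ 0x5C002 (P0/RW1/US0/PS0)
  ⇒ fault: PAGE_NOT_PRESENT  — 3 lookups
#4 VA=0x380200914 (r,user):
  lvl0: tbl 0x2F, slot 14 ⇒ 0x4C007 (P1/RW1/US1/PS0)
  lvl1: tbl 0x4C, slot 1 ⇒ 0x4D087 (P1/RW1/US1/PS1)
  → PA=0x4D914 (huge @L1)  (2 entries read)
#5 VA=0x782E0D349 (r,kernel):
  lvl0: tbl 0x2F, slot 30 ⇒ 0x51007 (P1/RW1/US1/PS0)
  lvl1: tbl 0x51, slot 23 ⇒ 0x54007 (P1/RW1/US1/PS0)
  lvl2: tbl 0x54, slot 13 ⇒ 0x56007 (P1/RW1/US1/PS0)
  → PA=0x56349  (3 entries read)
#6 VA=0x74121F4A6 (w,user):
  lvl0: tbl 0x2F, slot 29 ⇒ 0x59007 (P1/RW1/US1/PS0)
  lvl1: tbl 0x59, slot 9 ⇒ 0x5D007 (P1/RW1/US1/PS0)
  lvl2: tbl 0x5D, slot 31 ⇒ 0x5F003 (P1/RW1/US0/PS0)
  ⇒ fault: PROTECTION_VIOLATION  — 3 lookups
#7 VA=0x580E199A4 (r,user):
  lvl0: tbl 0x2F, slot 22 ⇒ 0x63007 (P1/RW1/US1/PS0)
  lvl1: tbl 0x63, slot 7 ⇒ 0x66007 (P1/RW1/US1/PS0)
  lvl2: tbl 0x66, slot 25 ⇒ 0x67003 (P1/RW1/US0/PS0)
  ⇒ fault: PROTECTION_VIOLATION  — 3 lookups

Access #0 PA: 0x362EF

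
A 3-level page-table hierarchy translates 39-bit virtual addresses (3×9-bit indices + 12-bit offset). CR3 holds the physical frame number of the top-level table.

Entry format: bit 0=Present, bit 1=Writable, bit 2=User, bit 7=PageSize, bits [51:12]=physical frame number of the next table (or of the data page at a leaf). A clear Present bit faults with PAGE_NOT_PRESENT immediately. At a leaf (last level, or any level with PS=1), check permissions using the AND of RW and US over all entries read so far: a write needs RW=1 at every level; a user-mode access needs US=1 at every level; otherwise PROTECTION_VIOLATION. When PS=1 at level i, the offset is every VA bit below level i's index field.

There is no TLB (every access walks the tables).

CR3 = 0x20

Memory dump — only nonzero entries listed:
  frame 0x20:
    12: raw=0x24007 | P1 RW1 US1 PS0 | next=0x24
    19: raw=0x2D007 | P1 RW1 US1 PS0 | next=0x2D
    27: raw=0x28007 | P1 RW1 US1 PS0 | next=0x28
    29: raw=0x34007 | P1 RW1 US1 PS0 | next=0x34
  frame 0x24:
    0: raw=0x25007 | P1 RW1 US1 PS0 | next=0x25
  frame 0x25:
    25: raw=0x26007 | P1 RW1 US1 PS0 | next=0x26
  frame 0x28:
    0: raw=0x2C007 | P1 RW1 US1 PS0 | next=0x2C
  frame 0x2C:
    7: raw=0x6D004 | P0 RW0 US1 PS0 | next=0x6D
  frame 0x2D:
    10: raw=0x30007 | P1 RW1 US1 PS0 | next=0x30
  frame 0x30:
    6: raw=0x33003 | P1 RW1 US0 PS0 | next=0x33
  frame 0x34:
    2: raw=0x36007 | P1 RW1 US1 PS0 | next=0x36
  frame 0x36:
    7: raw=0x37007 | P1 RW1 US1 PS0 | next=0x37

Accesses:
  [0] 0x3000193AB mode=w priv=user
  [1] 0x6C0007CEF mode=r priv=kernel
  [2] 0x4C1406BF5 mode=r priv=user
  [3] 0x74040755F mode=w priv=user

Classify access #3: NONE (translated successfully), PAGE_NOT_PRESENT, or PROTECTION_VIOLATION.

Trace:
#0 VA=0x3000193AB (w,user):
  L0: frame=0x20 idx=12 entry=0x24007 [P=1 RW=1 US=1 PS=0]
  L1: frame=0x24 idx=0 entry=0x25007 [P=1 RW=1 US=1 PS=0]
  L2: frame=0x25 idx=25 entry=0x26007 [P=1 RW=1 US=1 PS=0]
  → PA=0x263AB  (3 entries read)
#1 VA=0x6C0007CEF (r,kernel):
  L0: frame=0x20 idx=27 entry=0x28007 [P=1 RW=1 US=1 PS=0]
  L1: frame=0x28 idx=0 entry=0x2C007 [P=1 RW=1 US=1 PS=0]
  L2: frame=0x2C idx=7 entry=0x6D004 [P=0 RW=0 US=1 PS=0]
  ✗ PAGE_NOT_PRESENT  [3 reads]
#2 VA=0x4C1406BF5 (r,user):
  L0: frame=0x20 idx=19 entry=0x2D007 [P=1 RW=1 US=1 PS=0]
  L1: frame=0x2D idx=10 entry=0x30007 [P=1 RW=1 US=1 PS=0]
  L2: frame=0x30 idx=6 entry=0x33003 [P=1 RW=1 US=0 PS=0]
  ✗ PROTECTION_VIOLATION  [3 reads]
#3 VA=0x74040755F (w,user):
  L0: frame=0x20 idx=29 entry=0x34007 [P=1 RW=1 US=1 PS=0]
  L1: frame=0x34 idx=2 entry=0x36007 [P=1 RW=1 US=1 PS=0]
  L2: frame=0x36 idx=7 entry=0x37007 [P=1 RW=1 US=1 PS=0]
  → PA=0x3755F  (3 entries read)

Access #3 fault: NONE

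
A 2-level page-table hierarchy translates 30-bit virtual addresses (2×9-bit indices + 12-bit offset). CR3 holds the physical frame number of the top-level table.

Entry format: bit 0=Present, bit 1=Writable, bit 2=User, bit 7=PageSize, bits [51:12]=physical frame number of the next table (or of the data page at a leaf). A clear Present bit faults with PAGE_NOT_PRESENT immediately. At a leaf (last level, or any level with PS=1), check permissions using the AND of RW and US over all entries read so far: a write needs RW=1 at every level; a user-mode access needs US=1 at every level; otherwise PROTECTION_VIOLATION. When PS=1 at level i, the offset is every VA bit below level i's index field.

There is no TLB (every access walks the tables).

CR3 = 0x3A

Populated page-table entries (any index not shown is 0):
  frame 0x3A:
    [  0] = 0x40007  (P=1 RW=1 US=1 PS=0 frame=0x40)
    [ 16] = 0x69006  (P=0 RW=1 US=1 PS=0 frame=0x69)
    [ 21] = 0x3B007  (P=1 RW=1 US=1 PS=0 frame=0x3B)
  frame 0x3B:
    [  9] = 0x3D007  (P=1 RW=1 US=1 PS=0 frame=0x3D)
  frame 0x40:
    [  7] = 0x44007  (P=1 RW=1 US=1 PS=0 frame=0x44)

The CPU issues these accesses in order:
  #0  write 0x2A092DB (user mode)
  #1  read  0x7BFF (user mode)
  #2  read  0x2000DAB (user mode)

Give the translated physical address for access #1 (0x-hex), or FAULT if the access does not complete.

Trace:
#0 VA=0x2A092DB (w,user):
  lvl0: tbl 0x3A, slot 21 ⇒ 0x3B007 (P1/RW1/US1/PS0)
  lvl1: tbl 0x3B, slot 9 ⇒ 0x3D007 (P1/RW1/US1/PS0)
  ⇒ phys 0x3D2DB  [2 reads]
#1 VA=0x7BFF (r,user):
  lvl0: tbl 0x3A, slot 0 ⇒ 0x40007 (P1/RW1/US1/PS0)
  lvl1: tbl 0x40, slot 7 ⇒ 0x44007 (P1/RW1/US1/PS0)
  ⇒ phys 0x44BFF  [2 reads]
#2 VA=0x2000DAB (r,user):
  lvl0: tbl 0x3A, slot 16 ⇒ 0x69006 (P0/RW1/US1/PS0)
  ✗ PAGE_NOT_PRESENT  [1 reads]

Access #1 PA: 0x44BFF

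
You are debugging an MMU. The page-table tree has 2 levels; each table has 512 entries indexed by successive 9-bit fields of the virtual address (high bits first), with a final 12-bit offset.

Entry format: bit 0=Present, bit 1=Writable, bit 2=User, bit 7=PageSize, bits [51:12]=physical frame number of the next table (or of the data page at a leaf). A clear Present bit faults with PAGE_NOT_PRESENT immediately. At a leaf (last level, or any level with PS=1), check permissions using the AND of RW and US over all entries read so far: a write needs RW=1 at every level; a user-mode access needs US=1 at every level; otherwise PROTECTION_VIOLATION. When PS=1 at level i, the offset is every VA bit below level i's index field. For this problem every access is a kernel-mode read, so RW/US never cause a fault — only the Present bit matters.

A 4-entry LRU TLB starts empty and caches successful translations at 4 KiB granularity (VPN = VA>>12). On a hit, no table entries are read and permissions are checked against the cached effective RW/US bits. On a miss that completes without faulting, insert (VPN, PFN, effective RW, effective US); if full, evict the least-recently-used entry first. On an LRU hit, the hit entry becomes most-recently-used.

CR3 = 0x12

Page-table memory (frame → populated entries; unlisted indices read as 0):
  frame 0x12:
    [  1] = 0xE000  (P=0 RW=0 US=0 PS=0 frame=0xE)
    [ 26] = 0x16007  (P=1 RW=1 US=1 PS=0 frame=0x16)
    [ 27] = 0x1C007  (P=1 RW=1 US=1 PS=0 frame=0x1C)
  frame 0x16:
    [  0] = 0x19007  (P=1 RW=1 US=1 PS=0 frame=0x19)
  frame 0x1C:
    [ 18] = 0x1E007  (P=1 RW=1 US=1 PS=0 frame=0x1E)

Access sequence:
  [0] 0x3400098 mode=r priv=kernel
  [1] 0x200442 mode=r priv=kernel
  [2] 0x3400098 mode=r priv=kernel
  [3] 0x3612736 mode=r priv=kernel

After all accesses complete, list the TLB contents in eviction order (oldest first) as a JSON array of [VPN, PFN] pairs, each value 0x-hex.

Walk each access:
#0 VA=0x3400098 (r,kernel):
  L0 @0x12[26] → 0x16007  P=1,RW=1,US=1,PS=0
  L1 @0x16[0] → 0x19007  P=1,RW=1,US=1,PS=0
  → PA=0x19098  (2 entries read)
#1 VA=0x200442 (r,kernel):
  L0 @0x12[1] → 0xE000  P=0,RW=0,US=0,PS=0
  ⇒ fault: PAGE_NOT_PRESENT  — 1 lookups
#2 VA=0x3400098 (r,kernel):
  TLB hit vpn=0x3400 → PA=0x19098
#3 VA=0x3612736 (r,kernel):
  L0 @0x12[27] → 0x1C007  P=1,RW=1,US=1,PS=0
  L1 @0x1C[18] → 0x1E007  P=1,RW=1,US=1,PS=0
  → PA=0x1E736  (2 entries read)

TLB: [["0x3400", "0x19"], ["0x3612", "0x1E"]]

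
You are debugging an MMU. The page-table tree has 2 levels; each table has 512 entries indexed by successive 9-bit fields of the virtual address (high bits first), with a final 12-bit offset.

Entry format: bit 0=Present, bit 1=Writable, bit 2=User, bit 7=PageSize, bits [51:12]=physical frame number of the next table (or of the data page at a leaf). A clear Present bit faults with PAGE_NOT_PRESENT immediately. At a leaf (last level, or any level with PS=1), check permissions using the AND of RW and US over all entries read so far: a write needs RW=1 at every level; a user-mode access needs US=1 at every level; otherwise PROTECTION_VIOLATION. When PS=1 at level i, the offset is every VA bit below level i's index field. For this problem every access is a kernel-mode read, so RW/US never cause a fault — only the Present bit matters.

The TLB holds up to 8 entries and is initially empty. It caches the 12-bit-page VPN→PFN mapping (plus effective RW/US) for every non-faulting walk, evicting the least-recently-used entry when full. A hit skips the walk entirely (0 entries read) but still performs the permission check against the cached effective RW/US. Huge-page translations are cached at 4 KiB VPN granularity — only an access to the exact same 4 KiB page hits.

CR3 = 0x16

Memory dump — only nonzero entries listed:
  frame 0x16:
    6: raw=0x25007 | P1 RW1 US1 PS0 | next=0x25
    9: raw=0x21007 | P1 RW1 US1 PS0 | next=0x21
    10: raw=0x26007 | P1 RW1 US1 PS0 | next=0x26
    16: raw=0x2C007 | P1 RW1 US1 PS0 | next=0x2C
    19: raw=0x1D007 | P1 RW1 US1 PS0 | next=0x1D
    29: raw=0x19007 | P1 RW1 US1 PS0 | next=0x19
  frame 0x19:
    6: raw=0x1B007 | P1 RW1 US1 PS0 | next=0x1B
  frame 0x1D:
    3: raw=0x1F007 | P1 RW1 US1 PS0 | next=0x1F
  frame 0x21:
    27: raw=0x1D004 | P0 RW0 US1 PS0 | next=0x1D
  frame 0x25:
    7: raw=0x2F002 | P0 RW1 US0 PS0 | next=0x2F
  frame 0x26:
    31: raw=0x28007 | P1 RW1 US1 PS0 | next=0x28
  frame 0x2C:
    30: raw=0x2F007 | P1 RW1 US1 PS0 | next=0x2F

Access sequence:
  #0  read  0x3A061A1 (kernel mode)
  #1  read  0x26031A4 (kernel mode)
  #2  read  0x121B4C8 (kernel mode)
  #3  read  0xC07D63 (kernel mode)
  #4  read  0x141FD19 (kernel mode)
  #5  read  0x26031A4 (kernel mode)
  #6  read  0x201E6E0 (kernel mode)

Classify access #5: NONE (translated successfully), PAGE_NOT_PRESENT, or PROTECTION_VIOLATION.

Trace:
#0 VA=0x3A061A1 (r,kernel):
  L0: frame=0x16 idx=29 entry=0x19007 [P=1 RW=1 US=1 PS=0]
  L1: frame=0x19 idx=6 entry=0x1B007 [P=1 RW=1 US=1 PS=0]
  ⇒ phys 0x1B1A1  [2 reads]
#1 VA=0x26031A4 (r,kernel):
  L0: frame=0x16 idx=19 entry=0x1D007 [P=1 RW=1 US=1 PS=0]
  L1: frame=0x1D idx=3 entry=0x1F007 [P=1 RW=1 US=1 PS=0]
  ⇒ phys 0x1F1A4  [2 reads]
#2 VA=0x121B4C8 (r,kernel):
  L0: frame=0x16 idx=9 entry=0x21007 [P=1 RW=1 US=1 PS=0]
  L1: frame=0x21 idx=27 entry=0x1D004 [P=0 RW=0 US=1 PS=0]
  → PAGE_NOT_PRESENT  (2 entries read)
#3 VA=0xC07D63 (r,kernel):
  L0: frame=0x16 idx=6 entry=0x25007 [P=1 RW=1 US=1 PS=0]
  L1: frame=0x25 idx=7 entry=0x2F002 [P=0 RW=1 US=0 PS=0]
  → PAGE_NOT_PRESENT  (2 entries read)
#4 VA=0x141FD19 (r,kernel):
  L0: frame=0x16 idx=10 entry=0x26007 [P=1 RW=1 US=1 PS=0]
  L1: frame=0x26 idx=31 entry=0x28007 [P=1 RW=1 US=1 PS=0]
  ⇒ phys 0x28D19  [2 reads]
#5 VA=0x26031A4 (r,kernel):
  TLB hit vpn=0x2603 → PA=0x1F1A4
#6 VA=0x201E6E0 (r,kernel):
  L0: frame=0x16 idx=16 entry=0x2C007 [P=1 RW=1 US=1 PS=0]
  L1: frame=0x2C idx=30 entry=0x2F007 [P=1 RW=1 US=1 PS=0]
  ⇒ phys 0x2F6E0  [2 reads]

Access #5 fault: NONE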